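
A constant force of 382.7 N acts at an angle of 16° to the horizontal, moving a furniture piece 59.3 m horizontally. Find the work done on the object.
W = F·d·cosθ = (382.7)(59.3)cos(16°) = 21810 J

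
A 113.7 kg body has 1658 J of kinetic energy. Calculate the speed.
v = √(2·KE/m) = √(2·1658/113.7) = 5.4 m/s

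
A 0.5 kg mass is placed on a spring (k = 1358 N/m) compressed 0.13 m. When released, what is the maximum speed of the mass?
½kx² = ½mv² ⇒ v = x√(k/m) = (0.13)√(1358/0.5) = 6.775 m/s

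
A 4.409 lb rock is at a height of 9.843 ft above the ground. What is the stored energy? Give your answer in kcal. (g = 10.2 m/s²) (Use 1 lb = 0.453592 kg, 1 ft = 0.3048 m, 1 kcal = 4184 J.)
Convert to SI: m = 1.99989 kg, h = 3.00015 m
PE = mgh = (1.99989)(10.2)(3.00015) = 61.1995 J = 0.01463 kcal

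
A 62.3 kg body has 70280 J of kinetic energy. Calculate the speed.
v = √(2·KE/m) = √(2·70280/62.3) = 47.5 m/s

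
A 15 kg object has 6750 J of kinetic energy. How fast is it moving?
v = √(2·KE/m) = √(2·6750/15) = 30.0 m/s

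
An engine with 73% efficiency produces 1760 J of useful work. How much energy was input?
W_in = W_out/η = 1760/0.73 = 2411 J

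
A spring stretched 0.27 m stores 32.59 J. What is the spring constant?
k = 2·PE/x² = 2·32.59/(0.27)² = 894.1 N/m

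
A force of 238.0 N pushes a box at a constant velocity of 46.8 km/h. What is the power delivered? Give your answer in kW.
Convert to SI: F = 238.0 N, v = 13.0 m/s
P = Fv = (238.0)(13.0) = 3094.0 W = 3.094 kW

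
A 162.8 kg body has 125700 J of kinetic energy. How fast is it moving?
v = √(2·KE/m) = √(2·125700/162.8) = 39.3 m/s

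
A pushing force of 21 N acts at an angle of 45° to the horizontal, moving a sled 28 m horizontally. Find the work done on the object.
W = F·d·cosθ = (21)(28)cos(45°) = 415.8 J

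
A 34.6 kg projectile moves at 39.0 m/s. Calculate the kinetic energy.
KE = ½mv² = ½(34.6)(39.0)² = 26310 J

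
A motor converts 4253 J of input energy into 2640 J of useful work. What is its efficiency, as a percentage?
η = W_out/W_in = 2640/4253 = 62.07%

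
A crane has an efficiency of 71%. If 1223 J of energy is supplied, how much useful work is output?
W_out = η·W_in = 0.71·1223 = 868.33 J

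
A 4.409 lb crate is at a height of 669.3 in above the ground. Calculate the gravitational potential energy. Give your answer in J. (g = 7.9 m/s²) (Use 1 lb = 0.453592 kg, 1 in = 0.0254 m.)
Convert to SI: m = 1.99989 kg, h = 17.0002 m
PE = mgh = (1.99989)(7.9)(17.0002) = 268.6 J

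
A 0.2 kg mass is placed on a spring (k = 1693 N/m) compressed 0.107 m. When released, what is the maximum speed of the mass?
½kx² = ½mv² ⇒ v = x√(k/m) = (0.107)√(1693/0.2) = 9.845 m/s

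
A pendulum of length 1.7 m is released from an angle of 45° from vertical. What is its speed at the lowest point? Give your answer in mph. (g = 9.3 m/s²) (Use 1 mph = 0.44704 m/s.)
h = L(1 − cosθ) = 1.7(1 − cos45°) = 0.497918 m
v = √(2gh) = √(2·9.3·0.497918) = 3.04324 m/s = 6.808 mph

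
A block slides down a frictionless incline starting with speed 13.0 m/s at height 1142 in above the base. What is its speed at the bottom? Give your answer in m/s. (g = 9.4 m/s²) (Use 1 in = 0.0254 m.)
Convert to SI: v₀ = 13.0 m/s, h = 29.0068 m
½mv₀² + mgh = ½mv² ⇒ v = √(v₀² + 2gh) = √(13.0² + 2·9.4·29.0068) = 26.73 m/s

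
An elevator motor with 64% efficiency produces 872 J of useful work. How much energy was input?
W_in = W_out/η = 872/0.64 = 1363 J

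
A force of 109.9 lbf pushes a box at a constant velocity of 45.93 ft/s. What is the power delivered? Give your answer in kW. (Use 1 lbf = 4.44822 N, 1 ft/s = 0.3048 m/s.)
Convert to SI: F = 488.859 N, v = 13.9995 m/s
P = Fv = (488.859)(13.9995) = 6843.77 W = 6.844 kW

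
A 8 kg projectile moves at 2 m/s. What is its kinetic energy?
KE = ½mv² = ½(8)(2)² = 16.0 J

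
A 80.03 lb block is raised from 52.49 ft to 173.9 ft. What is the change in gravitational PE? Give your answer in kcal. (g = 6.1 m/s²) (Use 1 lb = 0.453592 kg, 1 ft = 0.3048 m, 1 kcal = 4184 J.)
Convert to SI: m = 36.301 kg, Δh = 37.0058 m
ΔPE = mgΔh = (36.301)(6.1)(37.0058) = 8194.41 J = 1.959 kcal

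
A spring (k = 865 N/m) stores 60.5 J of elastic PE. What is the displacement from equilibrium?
x = √(2·PE/k) = √(2·60.5/865) = 0.374 m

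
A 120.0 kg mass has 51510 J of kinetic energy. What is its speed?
v = √(2·KE/m) = √(2·51510/120.0) = 29.3 m/s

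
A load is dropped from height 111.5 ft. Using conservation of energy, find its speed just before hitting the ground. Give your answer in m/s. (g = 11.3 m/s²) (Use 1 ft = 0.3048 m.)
Convert to SI: h = 33.9852 m
mgh = ½mv² ⇒ v = √(2gh) = √(2·11.3·33.9852) = 27.71 m/s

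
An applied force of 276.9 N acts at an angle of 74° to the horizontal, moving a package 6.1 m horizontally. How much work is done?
W = F·d·cosθ = (276.9)(6.1)cos(74°) = 465.6 J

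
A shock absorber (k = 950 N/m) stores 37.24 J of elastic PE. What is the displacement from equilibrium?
x = √(2·PE/k) = √(2·37.24/950) = 0.28 m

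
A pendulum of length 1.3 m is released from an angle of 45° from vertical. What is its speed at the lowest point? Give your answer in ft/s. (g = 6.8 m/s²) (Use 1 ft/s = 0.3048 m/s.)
h = L(1 − cosθ) = 1.3(1 − cos45°) = 0.380761 m
v = √(2gh) = √(2·6.8·0.380761) = 2.2756 m/s = 7.466 ft/s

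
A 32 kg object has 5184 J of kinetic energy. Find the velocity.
v = √(2·KE/m) = √(2·5184/32) = 18.0 m/s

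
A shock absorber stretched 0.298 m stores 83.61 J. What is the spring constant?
k = 2·PE/x² = 2·83.61/(0.298)² = 1883 N/m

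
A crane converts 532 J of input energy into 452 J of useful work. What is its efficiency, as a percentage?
η = W_out/W_in = 452/532 = 84.96%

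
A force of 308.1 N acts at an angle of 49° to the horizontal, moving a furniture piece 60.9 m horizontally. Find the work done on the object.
W = F·d·cosθ = (308.1)(60.9)cos(49°) = 12310 J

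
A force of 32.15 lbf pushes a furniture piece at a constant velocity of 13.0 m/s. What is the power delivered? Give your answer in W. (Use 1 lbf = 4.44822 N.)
Convert to SI: F = 143.01 N, v = 13.0 m/s
P = Fv = (143.01)(13.0) = 1859 W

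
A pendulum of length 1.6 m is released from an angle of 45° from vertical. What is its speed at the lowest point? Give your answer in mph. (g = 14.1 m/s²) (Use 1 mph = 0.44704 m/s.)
h = L(1 − cosθ) = 1.6(1 − cos45°) = 0.468629 m
v = √(2gh) = √(2·14.1·0.468629) = 3.63529 m/s = 8.132 mph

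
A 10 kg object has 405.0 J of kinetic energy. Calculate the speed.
v = √(2·KE/m) = √(2·405.0/10) = 9.0 m/s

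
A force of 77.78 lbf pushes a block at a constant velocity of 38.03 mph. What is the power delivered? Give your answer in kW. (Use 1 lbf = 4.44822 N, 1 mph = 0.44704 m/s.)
Convert to SI: F = 345.983 N, v = 17.0009 m/s
P = Fv = (345.983)(17.0009) = 5882.03 W = 5.882 kW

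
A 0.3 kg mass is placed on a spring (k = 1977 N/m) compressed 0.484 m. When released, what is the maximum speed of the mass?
½kx² = ½mv² ⇒ v = x√(k/m) = (0.484)√(1977/0.3) = 39.29 m/s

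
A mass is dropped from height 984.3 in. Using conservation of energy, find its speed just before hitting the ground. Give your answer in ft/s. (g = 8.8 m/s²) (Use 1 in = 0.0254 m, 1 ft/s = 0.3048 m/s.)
Convert to SI: h = 25.0012 m
mgh = ½mv² ⇒ v = √(2gh) = √(2·8.8·25.0012) = 20.9767 m/s = 68.82 ft/s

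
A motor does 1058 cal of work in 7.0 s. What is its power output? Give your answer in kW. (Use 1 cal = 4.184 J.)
Convert to SI: W = 4426.67 J, t = 7.0 s
P = W/t = 4426.67/7.0 = 632.382 W = 0.6324 kW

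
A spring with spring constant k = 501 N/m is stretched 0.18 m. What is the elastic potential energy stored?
PE = ½kx² = ½(501)(0.18)² = 8.116 J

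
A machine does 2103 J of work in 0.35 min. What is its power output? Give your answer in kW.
Convert to SI: W = 2103.0 J, t = 21.0 s
P = W/t = 2103.0/21.0 = 100.143 W = 0.1001 kW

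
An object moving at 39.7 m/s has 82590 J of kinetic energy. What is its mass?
m = 2·KE/v² = 2·82590/(39.7)² = 104.8 kg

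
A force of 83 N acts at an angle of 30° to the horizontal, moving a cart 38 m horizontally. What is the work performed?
W = F·d·cosθ = (83)(38)cos(30°) = 2731 J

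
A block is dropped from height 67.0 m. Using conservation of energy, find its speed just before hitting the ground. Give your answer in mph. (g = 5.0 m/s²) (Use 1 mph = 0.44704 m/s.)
mgh = ½mv² ⇒ v = √(2gh) = √(2·5.0·67.0) = 25.8844 m/s = 57.9 mph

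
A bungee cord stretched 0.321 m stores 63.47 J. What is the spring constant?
k = 2·PE/x² = 2·63.47/(0.321)² = 1232 N/m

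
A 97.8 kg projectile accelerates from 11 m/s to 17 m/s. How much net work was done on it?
W = ΔKE = ½m(v₂² − v₁²) = ½(97.8)(17² − 11²) = 8215.2 J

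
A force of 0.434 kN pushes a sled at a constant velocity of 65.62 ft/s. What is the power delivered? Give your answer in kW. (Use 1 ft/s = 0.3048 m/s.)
Convert to SI: F = 434.0 N, v = 20.001 m/s
P = Fv = (434.0)(20.001) = 8680.42 W = 8.68 kW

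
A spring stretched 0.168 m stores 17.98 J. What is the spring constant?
k = 2·PE/x² = 2·17.98/(0.168)² = 1274 N/m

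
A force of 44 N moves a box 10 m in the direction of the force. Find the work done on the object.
W = F·d = (44)(10) = 440.0 J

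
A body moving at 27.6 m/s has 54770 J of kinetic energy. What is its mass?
m = 2·KE/v² = 2·54770/(27.6)² = 143.8 kg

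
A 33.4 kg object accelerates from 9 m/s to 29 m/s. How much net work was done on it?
W = ΔKE = ½m(v₂² − v₁²) = ½(33.4)(29² − 9²) = 12692.0 J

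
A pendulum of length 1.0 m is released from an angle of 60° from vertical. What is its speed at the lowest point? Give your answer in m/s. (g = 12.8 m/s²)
h = L(1 − cosθ) = 1.0(1 − cos60°) = 0.5 m
v = √(2gh) = √(2·12.8·0.5) = 3.578 m/s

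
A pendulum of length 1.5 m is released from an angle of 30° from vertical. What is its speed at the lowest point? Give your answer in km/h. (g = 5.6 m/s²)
h = L(1 − cosθ) = 1.5(1 − cos30°) = 0.200962 m
v = √(2gh) = √(2·5.6·0.200962) = 1.50026 m/s = 5.401 km/h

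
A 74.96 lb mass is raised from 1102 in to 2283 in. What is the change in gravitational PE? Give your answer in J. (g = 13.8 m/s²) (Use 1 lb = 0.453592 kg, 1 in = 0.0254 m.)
Convert to SI: m = 34.0013 kg, Δh = 29.9974 m
ΔPE = mgΔh = (34.0013)(13.8)(29.9974) = 14080 J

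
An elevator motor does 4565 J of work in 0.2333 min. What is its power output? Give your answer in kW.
Convert to SI: W = 4565.0 J, t = 13.998 s
P = W/t = 4565.0/13.998 = 326.118 W = 0.3261 kW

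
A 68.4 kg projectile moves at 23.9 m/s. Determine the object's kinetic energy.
KE = ½mv² = ½(68.4)(23.9)² = 19540 J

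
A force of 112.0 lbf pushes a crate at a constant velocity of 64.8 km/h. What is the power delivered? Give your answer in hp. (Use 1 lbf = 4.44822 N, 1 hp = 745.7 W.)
Convert to SI: F = 498.201 N, v = 18.0 m/s
P = Fv = (498.201)(18.0) = 8967.61 W = 12.03 hp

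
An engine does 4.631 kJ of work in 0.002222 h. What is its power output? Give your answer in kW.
Convert to SI: W = 4631.0 J, t = 7.9992 s
P = W/t = 4631.0/7.9992 = 578.933 W = 0.5789 kW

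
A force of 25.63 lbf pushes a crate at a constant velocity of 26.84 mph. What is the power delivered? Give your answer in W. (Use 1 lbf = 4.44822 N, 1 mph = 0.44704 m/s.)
Convert to SI: F = 114.008 N, v = 11.9986 m/s
P = Fv = (114.008)(11.9986) = 1368 W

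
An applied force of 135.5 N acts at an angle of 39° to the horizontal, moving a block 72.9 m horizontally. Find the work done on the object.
W = F·d·cosθ = (135.5)(72.9)cos(39°) = 7677 J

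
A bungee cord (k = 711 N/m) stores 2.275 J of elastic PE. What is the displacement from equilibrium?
x = √(2·PE/k) = √(2·2.275/711) = 0.08 m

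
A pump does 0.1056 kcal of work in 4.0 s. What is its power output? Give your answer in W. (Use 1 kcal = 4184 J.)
Convert to SI: W = 441.83 J, t = 4.0 s
P = W/t = 441.83/4.0 = 110.5 W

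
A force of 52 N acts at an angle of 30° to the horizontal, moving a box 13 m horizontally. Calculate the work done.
W = F·d·cosθ = (52)(13)cos(30°) = 585.4 J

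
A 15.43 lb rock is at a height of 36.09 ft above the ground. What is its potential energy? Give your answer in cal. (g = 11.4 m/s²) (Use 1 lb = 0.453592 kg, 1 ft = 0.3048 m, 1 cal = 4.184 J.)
Convert to SI: m = 6.99892 kg, h = 11.0002 m
PE = mgh = (6.99892)(11.4)(11.0002) = 877.684 J = 209.8 cal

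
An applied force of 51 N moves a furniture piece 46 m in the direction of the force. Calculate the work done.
W = F·d = (51)(46) = 2346 J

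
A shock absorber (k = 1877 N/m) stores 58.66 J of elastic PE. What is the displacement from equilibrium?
x = √(2·PE/k) = √(2·58.66/1877) = 0.25 m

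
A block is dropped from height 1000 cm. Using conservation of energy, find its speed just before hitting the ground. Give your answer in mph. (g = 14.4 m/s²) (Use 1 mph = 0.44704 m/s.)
Convert to SI: h = 10.0 m
mgh = ½mv² ⇒ v = √(2gh) = √(2·14.4·10.0) = 16.9706 m/s = 37.96 mph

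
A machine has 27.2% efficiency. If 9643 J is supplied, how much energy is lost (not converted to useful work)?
W_lost = W_in(1 − η) = 9643·(1 − 0.272) = 7020 J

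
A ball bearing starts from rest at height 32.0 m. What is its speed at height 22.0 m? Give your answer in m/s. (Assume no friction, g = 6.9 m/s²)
mgh₁ = mgh₂ + ½mv² ⇒ v = √(2g(h₁−h₂)) = √(2·6.9·10.0) = 11.75 m/s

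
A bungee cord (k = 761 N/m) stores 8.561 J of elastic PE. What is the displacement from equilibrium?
x = √(2·PE/k) = √(2·8.561/761) = 0.15 m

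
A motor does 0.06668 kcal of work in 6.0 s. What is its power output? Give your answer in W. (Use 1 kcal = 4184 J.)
Convert to SI: W = 278.989 J, t = 6.0 s
P = W/t = 278.989/6.0 = 46.5 W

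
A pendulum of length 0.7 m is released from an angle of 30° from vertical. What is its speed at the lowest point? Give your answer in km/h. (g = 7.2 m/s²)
h = L(1 − cosθ) = 0.7(1 − cos30°) = 0.0937822 m
v = √(2gh) = √(2·7.2·0.0937822) = 1.16209 m/s = 4.184 km/h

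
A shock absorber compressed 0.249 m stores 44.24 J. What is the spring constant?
k = 2·PE/x² = 2·44.24/(0.249)² = 1427 N/m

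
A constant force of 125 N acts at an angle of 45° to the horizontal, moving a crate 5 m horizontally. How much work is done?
W = F·d·cosθ = (125)(5)cos(45°) = 441.9 J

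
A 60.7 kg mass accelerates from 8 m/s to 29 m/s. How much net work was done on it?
W = ΔKE = ½m(v₂² − v₁²) = ½(60.7)(29² − 8²) = 23581.95 J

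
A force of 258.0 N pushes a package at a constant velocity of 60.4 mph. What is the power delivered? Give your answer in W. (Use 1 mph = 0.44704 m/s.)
Convert to SI: F = 258.0 N, v = 27.0012 m/s
P = Fv = (258.0)(27.0012) = 6966 W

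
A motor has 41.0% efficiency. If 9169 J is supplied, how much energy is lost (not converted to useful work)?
W_lost = W_in(1 − η) = 9169·(1 − 0.41) = 5410 J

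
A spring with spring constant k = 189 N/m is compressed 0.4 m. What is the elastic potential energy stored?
PE = ½kx² = ½(189)(0.4)² = 15.12 J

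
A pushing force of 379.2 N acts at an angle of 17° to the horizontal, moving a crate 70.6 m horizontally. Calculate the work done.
W = F·d·cosθ = (379.2)(70.6)cos(17°) = 25600 J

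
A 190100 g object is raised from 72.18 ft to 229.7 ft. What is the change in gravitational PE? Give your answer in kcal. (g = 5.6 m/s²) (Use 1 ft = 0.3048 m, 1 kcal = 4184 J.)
Convert to SI: m = 190.1 kg, Δh = 48.0121 m
ΔPE = mgΔh = (190.1)(5.6)(48.0121) = 51111.8 J = 12.22 kcal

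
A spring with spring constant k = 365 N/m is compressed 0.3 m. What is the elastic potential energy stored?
PE = ½kx² = ½(365)(0.3)² = 16.43 J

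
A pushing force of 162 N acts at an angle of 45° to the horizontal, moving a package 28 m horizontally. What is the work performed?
W = F·d·cosθ = (162)(28)cos(45°) = 3207 J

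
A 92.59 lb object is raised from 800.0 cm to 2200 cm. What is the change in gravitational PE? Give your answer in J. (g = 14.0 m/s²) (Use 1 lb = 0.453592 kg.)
Convert to SI: m = 41.9981 kg, Δh = 14.0 m
ΔPE = mgΔh = (41.9981)(14.0)(14.0) = 8232 J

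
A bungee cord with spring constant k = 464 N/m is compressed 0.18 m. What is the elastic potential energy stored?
PE = ½kx² = ½(464)(0.18)² = 7.517 J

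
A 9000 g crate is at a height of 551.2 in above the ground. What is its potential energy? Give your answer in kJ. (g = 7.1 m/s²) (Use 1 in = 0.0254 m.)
Convert to SI: m = 9.0 kg, h = 14.0005 m
PE = mgh = (9.0)(7.1)(14.0005) = 894.631 J = 0.8946 kJ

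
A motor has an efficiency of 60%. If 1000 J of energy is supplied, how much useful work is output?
W_out = η·W_in = 0.6·1000 = 600.0 J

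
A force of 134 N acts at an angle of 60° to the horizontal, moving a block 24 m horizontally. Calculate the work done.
W = F·d·cosθ = (134)(24)cos(60°) = 1608 J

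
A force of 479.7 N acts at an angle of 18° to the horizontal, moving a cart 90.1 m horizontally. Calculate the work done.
W = F·d·cosθ = (479.7)(90.1)cos(18°) = 41110 J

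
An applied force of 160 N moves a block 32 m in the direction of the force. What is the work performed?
W = F·d = (160)(32) = 5120 J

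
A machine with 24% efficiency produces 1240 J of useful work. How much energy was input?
W_in = W_out/η = 1240/0.24 = 5167 J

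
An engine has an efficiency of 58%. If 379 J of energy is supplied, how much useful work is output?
W_out = η·W_in = 0.58·379 = 219.82 J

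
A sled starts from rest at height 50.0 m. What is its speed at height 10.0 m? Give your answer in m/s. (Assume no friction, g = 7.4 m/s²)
mgh₁ = mgh₂ + ½mv² ⇒ v = √(2g(h₁−h₂)) = √(2·7.4·40.0) = 24.33 m/s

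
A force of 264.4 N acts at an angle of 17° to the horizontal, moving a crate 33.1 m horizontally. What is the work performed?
W = F·d·cosθ = (264.4)(33.1)cos(17°) = 8369 J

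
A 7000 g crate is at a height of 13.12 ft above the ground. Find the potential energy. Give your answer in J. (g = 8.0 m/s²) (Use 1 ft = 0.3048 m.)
Convert to SI: m = 7.0 kg, h = 3.99898 m
PE = mgh = (7.0)(8.0)(3.99898) = 223.9 J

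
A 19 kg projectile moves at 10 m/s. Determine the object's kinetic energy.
KE = ½mv² = ½(19)(10)² = 950.0 J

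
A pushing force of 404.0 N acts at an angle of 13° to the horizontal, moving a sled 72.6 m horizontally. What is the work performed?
W = F·d·cosθ = (404.0)(72.6)cos(13°) = 28580 J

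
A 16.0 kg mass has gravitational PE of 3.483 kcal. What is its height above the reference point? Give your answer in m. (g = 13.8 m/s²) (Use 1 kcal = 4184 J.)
Convert to SI: m = 16.0 kg, PE = 14572.9 J
h = PE/(mg) = 14572.9/(16.0·13.8) = 66.0 m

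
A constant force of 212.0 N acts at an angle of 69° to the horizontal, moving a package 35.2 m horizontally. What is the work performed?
W = F·d·cosθ = (212.0)(35.2)cos(69°) = 2674 J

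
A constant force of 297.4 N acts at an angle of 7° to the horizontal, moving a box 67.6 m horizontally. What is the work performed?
W = F·d·cosθ = (297.4)(67.6)cos(7°) = 19950 J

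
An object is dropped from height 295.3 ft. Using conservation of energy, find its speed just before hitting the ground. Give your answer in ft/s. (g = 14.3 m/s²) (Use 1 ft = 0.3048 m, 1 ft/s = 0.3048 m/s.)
Convert to SI: h = 90.0074 m
mgh = ½mv² ⇒ v = √(2gh) = √(2·14.3·90.0074) = 50.7367 m/s = 166.5 ft/s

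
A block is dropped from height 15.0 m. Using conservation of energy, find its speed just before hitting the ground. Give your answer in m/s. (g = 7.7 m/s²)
mgh = ½mv² ⇒ v = √(2gh) = √(2·7.7·15.0) = 15.2 m/s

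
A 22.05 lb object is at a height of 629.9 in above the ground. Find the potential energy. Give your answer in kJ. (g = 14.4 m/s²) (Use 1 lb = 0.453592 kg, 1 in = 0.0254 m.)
Convert to SI: m = 10.0017 kg, h = 15.9995 m
PE = mgh = (10.0017)(14.4)(15.9995) = 2304.31 J = 2.304 kJ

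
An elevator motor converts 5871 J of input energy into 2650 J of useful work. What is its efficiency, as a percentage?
η = W_out/W_in = 2650/5871 = 45.14%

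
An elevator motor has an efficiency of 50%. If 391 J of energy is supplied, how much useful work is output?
W_out = η·W_in = 0.5·391 = 195.5 J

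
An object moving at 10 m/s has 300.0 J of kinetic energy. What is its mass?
m = 2·KE/v² = 2·300.0/(10)² = 6.0 kg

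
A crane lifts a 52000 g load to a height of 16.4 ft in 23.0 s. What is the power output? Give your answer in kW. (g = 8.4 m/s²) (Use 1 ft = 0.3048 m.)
Convert to SI: m = 52.0 kg, h = 4.99872 m, t = 23.0 s
P = mgh/t = (52.0)(8.4)(4.99872)/23.0 = 94.9322 W = 0.09493 kW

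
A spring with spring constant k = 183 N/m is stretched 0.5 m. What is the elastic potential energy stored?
PE = ½kx² = ½(183)(0.5)² = 22.88 J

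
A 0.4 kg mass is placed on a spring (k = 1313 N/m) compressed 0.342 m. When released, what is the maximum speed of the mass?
½kx² = ½mv² ⇒ v = x√(k/m) = (0.342)√(1313/0.4) = 19.59 m/s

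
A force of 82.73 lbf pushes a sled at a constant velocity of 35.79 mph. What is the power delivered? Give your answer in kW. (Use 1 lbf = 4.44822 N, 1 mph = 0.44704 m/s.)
Convert to SI: F = 368.001 N, v = 15.9996 m/s
P = Fv = (368.001)(15.9996) = 5887.86 W = 5.888 kW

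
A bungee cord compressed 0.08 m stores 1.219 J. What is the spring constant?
k = 2·PE/x² = 2·1.219/(0.08)² = 380.9 N/m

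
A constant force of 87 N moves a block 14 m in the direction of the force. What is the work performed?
W = F·d = (87)(14) = 1218 J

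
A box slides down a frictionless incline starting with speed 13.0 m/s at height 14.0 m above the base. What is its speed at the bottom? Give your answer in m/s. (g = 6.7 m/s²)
½mv₀² + mgh = ½mv² ⇒ v = √(v₀² + 2gh) = √(13.0² + 2·6.7·14.0) = 18.88 m/s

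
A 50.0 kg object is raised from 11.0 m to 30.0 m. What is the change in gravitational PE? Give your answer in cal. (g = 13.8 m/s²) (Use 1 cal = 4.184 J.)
ΔPE = mgΔh = (50.0)(13.8)(19.0) = 13110.0 J = 3133 cal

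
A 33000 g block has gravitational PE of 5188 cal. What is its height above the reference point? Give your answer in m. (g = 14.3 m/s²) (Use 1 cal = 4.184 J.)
Convert to SI: m = 33.0 kg, PE = 21706.6 J
h = PE/(mg) = 21706.6/(33.0·14.3) = 46.0 m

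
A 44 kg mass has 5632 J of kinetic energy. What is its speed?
v = √(2·KE/m) = √(2·5632/44) = 16.0 m/s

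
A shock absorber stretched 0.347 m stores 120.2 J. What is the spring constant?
k = 2·PE/x² = 2·120.2/(0.347)² = 1997 N/m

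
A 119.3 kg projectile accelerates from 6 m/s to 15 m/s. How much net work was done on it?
W = ΔKE = ½m(v₂² − v₁²) = ½(119.3)(15² − 6²) = 11273.85 J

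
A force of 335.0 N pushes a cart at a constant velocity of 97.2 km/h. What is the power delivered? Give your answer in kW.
Convert to SI: F = 335.0 N, v = 27.0 m/s
P = Fv = (335.0)(27.0) = 9045.0 W = 9.045 kW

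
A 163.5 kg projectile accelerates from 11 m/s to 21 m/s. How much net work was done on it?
W = ΔKE = ½m(v₂² − v₁²) = ½(163.5)(21² − 11²) = 26160.0 J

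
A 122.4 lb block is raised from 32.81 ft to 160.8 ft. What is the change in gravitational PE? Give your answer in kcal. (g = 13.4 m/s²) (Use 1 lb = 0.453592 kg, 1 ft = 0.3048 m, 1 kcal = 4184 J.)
Convert to SI: m = 55.5197 kg, Δh = 39.0114 m
ΔPE = mgΔh = (55.5197)(13.4)(39.0114) = 29023.0 J = 6.937 kcal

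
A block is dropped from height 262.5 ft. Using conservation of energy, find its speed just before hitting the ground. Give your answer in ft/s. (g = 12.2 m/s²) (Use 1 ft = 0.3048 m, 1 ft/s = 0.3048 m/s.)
Convert to SI: h = 80.01 m
mgh = ½mv² ⇒ v = √(2gh) = √(2·12.2·80.01) = 44.1842 m/s = 145.0 ft/s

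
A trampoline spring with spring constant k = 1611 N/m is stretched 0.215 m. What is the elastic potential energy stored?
PE = ½kx² = ½(1611)(0.215)² = 37.23 J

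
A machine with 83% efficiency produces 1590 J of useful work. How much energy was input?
W_in = W_out/η = 1590/0.83 = 1916 J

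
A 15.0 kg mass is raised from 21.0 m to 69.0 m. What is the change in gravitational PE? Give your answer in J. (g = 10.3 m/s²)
ΔPE = mgΔh = (15.0)(10.3)(48.0) = 7416 J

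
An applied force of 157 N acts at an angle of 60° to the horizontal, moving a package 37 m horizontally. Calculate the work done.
W = F·d·cosθ = (157)(37)cos(60°) = 2905 J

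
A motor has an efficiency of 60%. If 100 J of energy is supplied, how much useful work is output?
W_out = η·W_in = 0.6·100 = 60.0 J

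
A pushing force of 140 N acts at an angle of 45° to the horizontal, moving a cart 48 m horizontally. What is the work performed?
W = F·d·cosθ = (140)(48)cos(45°) = 4752 J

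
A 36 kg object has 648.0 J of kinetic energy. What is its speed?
v = √(2·KE/m) = √(2·648.0/36) = 6.0 m/s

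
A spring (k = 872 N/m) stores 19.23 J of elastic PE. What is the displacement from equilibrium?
x = √(2·PE/k) = √(2·19.23/872) = 0.21 m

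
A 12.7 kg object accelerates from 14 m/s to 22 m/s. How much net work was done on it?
W = ΔKE = ½m(v₂² − v₁²) = ½(12.7)(22² − 14²) = 1828.8 J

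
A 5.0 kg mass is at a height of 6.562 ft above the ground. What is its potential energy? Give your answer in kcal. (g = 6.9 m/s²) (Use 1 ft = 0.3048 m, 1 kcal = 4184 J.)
Convert to SI: m = 5.0 kg, h = 2.0001 m
PE = mgh = (5.0)(6.9)(2.0001) = 69.0034 J = 0.01649 kcal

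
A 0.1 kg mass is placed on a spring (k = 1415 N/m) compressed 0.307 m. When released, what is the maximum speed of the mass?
½kx² = ½mv² ⇒ v = x√(k/m) = (0.307)√(1415/0.1) = 36.52 m/s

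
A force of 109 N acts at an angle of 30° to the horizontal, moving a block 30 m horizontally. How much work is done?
W = F·d·cosθ = (109)(30)cos(30°) = 2832 J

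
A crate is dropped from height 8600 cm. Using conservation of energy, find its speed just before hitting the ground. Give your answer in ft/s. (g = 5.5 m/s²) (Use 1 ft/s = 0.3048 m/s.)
Convert to SI: h = 86.0 m
mgh = ½mv² ⇒ v = √(2gh) = √(2·5.5·86.0) = 30.7571 m/s = 100.9 ft/s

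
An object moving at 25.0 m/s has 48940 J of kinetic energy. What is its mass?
m = 2·KE/v² = 2·48940/(25.0)² = 156.6 kg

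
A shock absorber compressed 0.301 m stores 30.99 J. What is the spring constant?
k = 2·PE/x² = 2·30.99/(0.301)² = 684.1 N/m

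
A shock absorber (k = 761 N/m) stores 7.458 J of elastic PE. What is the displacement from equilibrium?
x = √(2·PE/k) = √(2·7.458/761) = 0.14 m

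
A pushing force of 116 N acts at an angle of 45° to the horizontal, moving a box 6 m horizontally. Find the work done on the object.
W = F·d·cosθ = (116)(6)cos(45°) = 492.1 J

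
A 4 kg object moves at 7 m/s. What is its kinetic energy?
KE = ½mv² = ½(4)(7)² = 98.0 J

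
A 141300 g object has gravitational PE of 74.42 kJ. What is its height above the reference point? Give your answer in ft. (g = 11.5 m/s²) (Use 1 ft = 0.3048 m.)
Convert to SI: m = 141.3 kg, PE = 74420.0 J
h = PE/(mg) = 74420.0/(141.3·11.5) = 45.7983 m = 150.3 ft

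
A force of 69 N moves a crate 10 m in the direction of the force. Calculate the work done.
W = F·d = (69)(10) = 690.0 J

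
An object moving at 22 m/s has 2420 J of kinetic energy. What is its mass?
m = 2·KE/v² = 2·2420/(22)² = 10.0 kg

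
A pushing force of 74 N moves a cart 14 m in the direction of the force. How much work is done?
W = F·d = (74)(14) = 1036 J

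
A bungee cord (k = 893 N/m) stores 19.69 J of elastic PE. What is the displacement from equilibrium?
x = √(2·PE/k) = √(2·19.69/893) = 0.21 m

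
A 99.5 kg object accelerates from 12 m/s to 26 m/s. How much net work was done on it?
W = ΔKE = ½m(v₂² − v₁²) = ½(99.5)(26² − 12²) = 26467.0 J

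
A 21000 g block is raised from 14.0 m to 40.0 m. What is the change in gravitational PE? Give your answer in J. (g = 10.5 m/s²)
Convert to SI: m = 21.0 kg, Δh = 26.0 m
ΔPE = mgΔh = (21.0)(10.5)(26.0) = 5733 J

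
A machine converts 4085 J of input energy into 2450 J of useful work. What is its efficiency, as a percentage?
η = W_out/W_in = 2450/4085 = 59.98%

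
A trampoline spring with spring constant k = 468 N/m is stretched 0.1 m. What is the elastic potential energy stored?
PE = ½kx² = ½(468)(0.1)² = 2.34 J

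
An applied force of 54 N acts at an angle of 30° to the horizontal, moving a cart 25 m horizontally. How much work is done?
W = F·d·cosθ = (54)(25)cos(30°) = 1169 J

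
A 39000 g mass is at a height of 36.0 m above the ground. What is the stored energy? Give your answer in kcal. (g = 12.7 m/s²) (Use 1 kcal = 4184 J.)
Convert to SI: m = 39.0 kg, h = 36.0 m
PE = mgh = (39.0)(12.7)(36.0) = 17830.8 J = 4.262 kcal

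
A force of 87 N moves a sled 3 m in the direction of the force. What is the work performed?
W = F·d = (87)(3) = 261.0 J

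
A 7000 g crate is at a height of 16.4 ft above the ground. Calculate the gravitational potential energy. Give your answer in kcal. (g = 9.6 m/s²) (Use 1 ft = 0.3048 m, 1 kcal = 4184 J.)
Convert to SI: m = 7.0 kg, h = 4.99872 m
PE = mgh = (7.0)(9.6)(4.99872) = 335.914 J = 0.08029 kcal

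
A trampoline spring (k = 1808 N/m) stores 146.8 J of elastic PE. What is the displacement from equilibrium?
x = √(2·PE/k) = √(2·146.8/1808) = 0.403 m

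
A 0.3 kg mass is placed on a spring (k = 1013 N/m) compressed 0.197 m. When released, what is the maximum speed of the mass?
½kx² = ½mv² ⇒ v = x√(k/m) = (0.197)√(1013/0.3) = 11.45 m/s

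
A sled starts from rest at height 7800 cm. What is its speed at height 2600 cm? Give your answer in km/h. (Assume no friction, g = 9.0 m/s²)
Convert to SI: h₁−h₂ = 52.0 m
mgh₁ = mgh₂ + ½mv² ⇒ v = √(2g(h₁−h₂)) = √(2·9.0·52.0) = 30.5941 m/s = 110.1 km/h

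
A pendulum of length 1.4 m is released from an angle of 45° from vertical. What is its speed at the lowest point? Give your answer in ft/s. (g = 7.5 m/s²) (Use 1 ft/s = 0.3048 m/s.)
h = L(1 − cosθ) = 1.4(1 − cos45°) = 0.410051 m
v = √(2gh) = √(2·7.5·0.410051) = 2.48007 m/s = 8.137 ft/s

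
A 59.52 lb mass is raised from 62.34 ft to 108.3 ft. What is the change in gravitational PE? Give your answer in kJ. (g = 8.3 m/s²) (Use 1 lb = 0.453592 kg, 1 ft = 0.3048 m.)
Convert to SI: m = 26.9978 kg, Δh = 14.0086 m
ΔPE = mgΔh = (26.9978)(8.3)(14.0086) = 3139.07 J = 3.139 kJ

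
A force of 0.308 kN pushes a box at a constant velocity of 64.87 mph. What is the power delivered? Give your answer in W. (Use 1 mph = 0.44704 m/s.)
Convert to SI: F = 308.0 N, v = 28.9995 m/s
P = Fv = (308.0)(28.9995) = 8932 W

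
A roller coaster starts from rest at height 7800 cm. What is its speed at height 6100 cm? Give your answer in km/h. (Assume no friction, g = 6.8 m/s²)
Convert to SI: h₁−h₂ = 17.0 m
mgh₁ = mgh₂ + ½mv² ⇒ v = √(2g(h₁−h₂)) = √(2·6.8·17.0) = 15.2053 m/s = 54.74 km/h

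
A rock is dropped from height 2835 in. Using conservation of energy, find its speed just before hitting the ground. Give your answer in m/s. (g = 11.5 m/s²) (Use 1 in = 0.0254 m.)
Convert to SI: h = 72.009 m
mgh = ½mv² ⇒ v = √(2gh) = √(2·11.5·72.009) = 40.7 m/s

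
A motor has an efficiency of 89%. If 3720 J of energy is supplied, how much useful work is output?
W_out = η·W_in = 0.89·3720 = 3310.8 J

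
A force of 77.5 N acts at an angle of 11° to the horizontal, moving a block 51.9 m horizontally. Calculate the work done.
W = F·d·cosθ = (77.5)(51.9)cos(11°) = 3948 J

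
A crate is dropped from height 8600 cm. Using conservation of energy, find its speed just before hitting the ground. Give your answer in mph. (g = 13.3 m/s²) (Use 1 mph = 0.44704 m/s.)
Convert to SI: h = 86.0 m
mgh = ½mv² ⇒ v = √(2gh) = √(2·13.3·86.0) = 47.8289 m/s = 107.0 mph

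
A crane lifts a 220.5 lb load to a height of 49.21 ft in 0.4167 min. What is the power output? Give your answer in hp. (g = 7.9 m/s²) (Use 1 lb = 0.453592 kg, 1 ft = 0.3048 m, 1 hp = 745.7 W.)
Convert to SI: m = 100.017 kg, h = 14.9992 m, t = 25.002 s
P = mgh/t = (100.017)(7.9)(14.9992)/25.002 = 474.018 W = 0.6357 hp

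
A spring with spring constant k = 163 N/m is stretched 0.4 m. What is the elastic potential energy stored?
PE = ½kx² = ½(163)(0.4)² = 13.04 J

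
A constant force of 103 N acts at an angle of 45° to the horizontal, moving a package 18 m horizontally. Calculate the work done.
W = F·d·cosθ = (103)(18)cos(45°) = 1311 J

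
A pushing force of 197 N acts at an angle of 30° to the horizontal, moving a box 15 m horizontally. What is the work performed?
W = F·d·cosθ = (197)(15)cos(30°) = 2559 J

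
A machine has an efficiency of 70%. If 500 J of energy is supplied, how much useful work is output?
W_out = η·W_in = 0.7·500 = 350.0 J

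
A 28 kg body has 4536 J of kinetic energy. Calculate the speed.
v = √(2·KE/m) = √(2·4536/28) = 18.0 m/s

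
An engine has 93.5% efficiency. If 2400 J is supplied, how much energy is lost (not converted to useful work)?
W_lost = W_in(1 − η) = 2400·(1 − 0.935) = 156.0 J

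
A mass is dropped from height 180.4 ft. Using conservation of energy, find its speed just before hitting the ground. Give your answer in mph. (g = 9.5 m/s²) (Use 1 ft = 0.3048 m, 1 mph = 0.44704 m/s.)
Convert to SI: h = 54.9859 m
mgh = ½mv² ⇒ v = √(2gh) = √(2·9.5·54.9859) = 32.3223 m/s = 72.3 mph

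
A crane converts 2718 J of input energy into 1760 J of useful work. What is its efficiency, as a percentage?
η = W_out/W_in = 1760/2718 = 64.75%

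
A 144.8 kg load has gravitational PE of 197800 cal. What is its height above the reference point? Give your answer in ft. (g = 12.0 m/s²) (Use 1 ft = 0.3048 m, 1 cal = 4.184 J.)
Convert to SI: m = 144.8 kg, PE = 827595 J
h = PE/(mg) = 827595/(144.8·12.0) = 476.286 m = 1563 ft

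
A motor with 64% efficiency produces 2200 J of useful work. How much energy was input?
W_in = W_out/η = 2200/0.64 = 3438 J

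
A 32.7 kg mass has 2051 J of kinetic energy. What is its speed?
v = √(2·KE/m) = √(2·2051/32.7) = 11.2 m/s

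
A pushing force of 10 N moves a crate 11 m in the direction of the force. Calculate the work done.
W = F·d = (10)(11) = 110.0 J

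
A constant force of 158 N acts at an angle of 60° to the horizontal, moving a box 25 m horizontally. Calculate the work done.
W = F·d·cosθ = (158)(25)cos(60°) = 1975 J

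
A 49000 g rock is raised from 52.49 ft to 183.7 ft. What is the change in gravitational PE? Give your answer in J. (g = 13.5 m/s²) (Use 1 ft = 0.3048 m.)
Convert to SI: m = 49.0 kg, Δh = 39.9928 m
ΔPE = mgΔh = (49.0)(13.5)(39.9928) = 26460 J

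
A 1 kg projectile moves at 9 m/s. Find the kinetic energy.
KE = ½mv² = ½(1)(9)² = 40.5 J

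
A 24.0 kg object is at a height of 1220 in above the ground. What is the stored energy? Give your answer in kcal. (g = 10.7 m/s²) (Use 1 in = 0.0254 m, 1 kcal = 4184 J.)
Convert to SI: m = 24.0 kg, h = 30.988 m
PE = mgh = (24.0)(10.7)(30.988) = 7957.72 J = 1.902 kcal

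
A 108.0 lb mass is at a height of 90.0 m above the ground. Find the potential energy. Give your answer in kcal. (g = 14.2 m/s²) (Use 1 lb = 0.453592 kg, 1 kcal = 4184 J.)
Convert to SI: m = 48.9879 kg, h = 90.0 m
PE = mgh = (48.9879)(14.2)(90.0) = 62606.6 J = 14.96 kcal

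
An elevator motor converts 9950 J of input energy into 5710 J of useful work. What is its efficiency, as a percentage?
η = W_out/W_in = 5710/9950 = 57.39%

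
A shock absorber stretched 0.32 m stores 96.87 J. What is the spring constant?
k = 2·PE/x² = 2·96.87/(0.32)² = 1892 N/m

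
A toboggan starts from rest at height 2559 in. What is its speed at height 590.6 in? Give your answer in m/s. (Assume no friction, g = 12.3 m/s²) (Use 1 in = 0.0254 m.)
Convert to SI: h₁−h₂ = 49.9974 m
mgh₁ = mgh₂ + ½mv² ⇒ v = √(2g(h₁−h₂)) = √(2·12.3·49.9974) = 35.07 m/s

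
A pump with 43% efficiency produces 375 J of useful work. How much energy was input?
W_in = W_out/η = 375/0.43 = 872.1 J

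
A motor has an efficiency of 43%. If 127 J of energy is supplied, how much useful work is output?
W_out = η·W_in = 0.43·127 = 54.61 J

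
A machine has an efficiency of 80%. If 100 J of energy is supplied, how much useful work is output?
W_out = η·W_in = 0.8·100 = 80.0 J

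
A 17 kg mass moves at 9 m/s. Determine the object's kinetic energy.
KE = ½mv² = ½(17)(9)² = 688.5 J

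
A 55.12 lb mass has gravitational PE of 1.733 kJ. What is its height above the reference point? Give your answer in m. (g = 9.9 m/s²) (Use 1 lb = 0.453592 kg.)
Convert to SI: m = 25.002 kg, PE = 1733.0 J
h = PE/(mg) = 1733.0/(25.002·9.9) = 7.001 m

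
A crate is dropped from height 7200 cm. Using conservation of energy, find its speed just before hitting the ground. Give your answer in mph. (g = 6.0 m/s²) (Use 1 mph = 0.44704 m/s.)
Convert to SI: h = 72.0 m
mgh = ½mv² ⇒ v = √(2gh) = √(2·6.0·72.0) = 29.3939 m/s = 65.75 mph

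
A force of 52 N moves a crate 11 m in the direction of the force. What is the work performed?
W = F·d = (52)(11) = 572.0 J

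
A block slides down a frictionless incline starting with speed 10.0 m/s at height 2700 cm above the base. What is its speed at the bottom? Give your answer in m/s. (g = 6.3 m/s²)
Convert to SI: v₀ = 10.0 m/s, h = 27.0 m
½mv₀² + mgh = ½mv² ⇒ v = √(v₀² + 2gh) = √(10.0² + 2·6.3·27.0) = 20.98 m/s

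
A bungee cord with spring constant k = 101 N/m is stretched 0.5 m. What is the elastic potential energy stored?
PE = ½kx² = ½(101)(0.5)² = 12.63 J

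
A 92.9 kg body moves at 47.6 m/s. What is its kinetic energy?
KE = ½mv² = ½(92.9)(47.6)² = 105200 J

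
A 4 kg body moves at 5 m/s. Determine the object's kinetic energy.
KE = ½mv² = ½(4)(5)² = 50.0 J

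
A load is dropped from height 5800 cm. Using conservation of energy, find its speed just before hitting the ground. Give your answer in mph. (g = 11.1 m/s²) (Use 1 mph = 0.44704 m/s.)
Convert to SI: h = 58.0 m
mgh = ½mv² ⇒ v = √(2gh) = √(2·11.1·58.0) = 35.8831 m/s = 80.27 mph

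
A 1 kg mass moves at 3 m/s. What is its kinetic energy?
KE = ½mv² = ½(1)(3)² = 4.5 J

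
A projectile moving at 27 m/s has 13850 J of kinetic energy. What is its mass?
m = 2·KE/v² = 2·13850/(27)² = 38.0 kg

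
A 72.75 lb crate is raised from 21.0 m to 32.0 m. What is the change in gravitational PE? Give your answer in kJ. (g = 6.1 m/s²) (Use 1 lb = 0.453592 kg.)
Convert to SI: m = 32.9988 kg, Δh = 11.0 m
ΔPE = mgΔh = (32.9988)(6.1)(11.0) = 2214.22 J = 2.214 kJ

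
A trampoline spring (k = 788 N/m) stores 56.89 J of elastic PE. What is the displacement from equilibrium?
x = √(2·PE/k) = √(2·56.89/788) = 0.38 m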